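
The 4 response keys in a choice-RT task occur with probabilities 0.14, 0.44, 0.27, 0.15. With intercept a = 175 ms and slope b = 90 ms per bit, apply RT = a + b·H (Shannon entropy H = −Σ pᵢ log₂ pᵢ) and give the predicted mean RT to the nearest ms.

340 ms

Entropy contributions −pᵢ log₂ pᵢ: 0.3971, 0.5211, 0.5100, 0.4105; sum H = 1.8388 bits.
RT = a + bH = 175 + 90·1.8388 = 340.49 ms.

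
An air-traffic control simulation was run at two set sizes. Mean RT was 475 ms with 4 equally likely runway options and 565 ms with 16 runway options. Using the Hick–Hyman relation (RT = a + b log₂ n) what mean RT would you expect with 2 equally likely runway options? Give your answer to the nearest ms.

430 ms

Fit slope and intercept:
  b = (565 − 475) / (log₂ 16 − log₂ 4) = 90 / (4 − 2) = 45 ms/bit
  a = 475 − 45 × 2 = 385 ms
Then RT(2) = 385 + 45 × log₂ 2 = 385 + 45 × 1 ≈ 430.000 ms.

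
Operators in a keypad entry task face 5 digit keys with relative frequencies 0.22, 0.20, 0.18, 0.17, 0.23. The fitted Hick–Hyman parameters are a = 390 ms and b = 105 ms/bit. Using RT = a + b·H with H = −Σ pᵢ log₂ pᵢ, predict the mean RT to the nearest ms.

633 ms

H = 0.22·log₂(1/0.22) + 0.20·log₂(1/0.20) + 0.18·log₂(1/0.18) + 0.17·log₂(1/0.17) + 0.23·log₂(1/0.23) = 2.3125 bits.
RT = 390 + 105 × 2.3125 = 632.81 ms.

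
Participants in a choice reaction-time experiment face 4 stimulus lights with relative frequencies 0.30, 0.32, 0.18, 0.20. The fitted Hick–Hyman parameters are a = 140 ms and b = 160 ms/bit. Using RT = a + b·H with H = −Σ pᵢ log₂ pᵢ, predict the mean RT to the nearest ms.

Entropy contributions −pᵢ log₂ pᵢ: 0.5211, 0.5260, 0.4453, 0.4644; sum H = 1.9568 bits.
RT = a + bH = 140 + 160·1.9568 = 453.09 ms.

453 ms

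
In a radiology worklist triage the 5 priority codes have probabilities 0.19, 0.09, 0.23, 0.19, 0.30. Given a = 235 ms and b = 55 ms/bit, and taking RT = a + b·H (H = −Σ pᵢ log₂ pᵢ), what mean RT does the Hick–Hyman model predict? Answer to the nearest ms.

H = 0.19·log₂(1/0.19) + 0.09·log₂(1/0.09) + 0.23·log₂(1/0.23) + 0.19·log₂(1/0.19) + 0.30·log₂(1/0.30) = 2.2319 bits.
RT = 235 + 55 × 2.2319 = 357.75 ms.

358 ms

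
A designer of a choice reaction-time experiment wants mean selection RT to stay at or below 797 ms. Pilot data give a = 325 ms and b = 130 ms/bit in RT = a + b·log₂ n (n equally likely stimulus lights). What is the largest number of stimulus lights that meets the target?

12

Set 325 + 130·log₂ n ≤ 797 → log₂ n ≤ (797 − 325)/130 = 3.6308.
So n ≤ 2^3.6308 = 12.387; the largest integer n is 12.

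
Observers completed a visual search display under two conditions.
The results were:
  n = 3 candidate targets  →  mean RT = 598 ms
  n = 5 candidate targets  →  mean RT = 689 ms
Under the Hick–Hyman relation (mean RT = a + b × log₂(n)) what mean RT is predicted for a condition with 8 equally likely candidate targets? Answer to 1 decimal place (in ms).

772.7 ms

With log₂ n on the abscissa the relation is linear; from the two conditions:
  b = (689 − 598) / (log₂ 5 − log₂ 3) = 91 / (2.3219 − 1.5850) = 123.479 ms/bit
  a = 598 − 123.479 × 1.5850 = 402.290 ms
Then RT(8) = 402.290 + 123.479 × log₂ 8 = 402.290 + 123.479 × 3 ≈ 772.728 ms.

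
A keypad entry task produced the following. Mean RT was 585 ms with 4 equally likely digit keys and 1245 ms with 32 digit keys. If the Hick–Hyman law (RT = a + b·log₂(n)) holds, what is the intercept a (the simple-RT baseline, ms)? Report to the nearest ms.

145 ms

The slope on a log₂ axis is (1245 − 585) / (5 − 2) = 220 ms/bit.
a = RT₁ − b·log₂ n₁ = 585 − 220 × 2 = 145.000 ms.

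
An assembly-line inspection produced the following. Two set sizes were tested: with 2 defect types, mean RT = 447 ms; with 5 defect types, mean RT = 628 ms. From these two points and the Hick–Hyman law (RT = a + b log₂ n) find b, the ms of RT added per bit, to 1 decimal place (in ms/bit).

136.9 ms/bit

Slope: b = (628 − 447) / (log₂ 5 − log₂ 2) = 181/1.3219 = 136.921 ms/bit.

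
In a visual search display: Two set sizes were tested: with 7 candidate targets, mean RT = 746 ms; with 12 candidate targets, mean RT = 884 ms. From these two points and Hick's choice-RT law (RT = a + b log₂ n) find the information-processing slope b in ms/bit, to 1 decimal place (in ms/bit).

Slope: b = (884 − 746) / (log₂ 12 − log₂ 7) = 138/0.7776 = 177.467 ms/bit.

177.5 ms/bit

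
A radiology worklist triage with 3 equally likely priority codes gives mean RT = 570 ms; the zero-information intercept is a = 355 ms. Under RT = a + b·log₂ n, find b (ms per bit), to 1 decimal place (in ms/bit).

3 alternatives carry log₂ 3 = 1.5850 bits; the choice cost is 570 − 355 = 215 ms, so b = 215/1.5850 = 135.650 ms/bit.

135.6 ms/bit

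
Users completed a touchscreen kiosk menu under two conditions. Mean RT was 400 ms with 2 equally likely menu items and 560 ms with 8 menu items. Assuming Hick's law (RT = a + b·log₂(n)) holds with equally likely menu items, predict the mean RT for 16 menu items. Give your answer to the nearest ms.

Fit slope and intercept:
  b = (560 − 400) / (log₂ 8 − log₂ 2) = 160 / (3 − 1) = 80 ms/bit
  a = 400 − 80 × 1 = 320 ms
Then RT(16) = 320 + 80 × log₂ 16 = 320 + 80 × 4 ≈ 640.000 ms.

640 ms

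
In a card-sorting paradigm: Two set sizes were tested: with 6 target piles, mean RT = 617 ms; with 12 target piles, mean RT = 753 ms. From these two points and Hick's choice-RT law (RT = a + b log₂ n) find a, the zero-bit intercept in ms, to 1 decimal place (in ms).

Slope: b = (753 − 617) / (log₂ 12 − log₂ 6) = 136/1.0000 = 136.000 ms/bit.
a = RT₁ − b·log₂ n₁ = 617 − 136.000 × 2.5850 = 265.445 ms.

265.4 ms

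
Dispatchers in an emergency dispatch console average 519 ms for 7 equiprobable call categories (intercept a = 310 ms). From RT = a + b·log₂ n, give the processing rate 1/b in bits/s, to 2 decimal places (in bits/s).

13.43 bits/s

Choice component = 519 − 310 = 209 ms over log₂(7) = 2.8074 bits.
b = 209 / 2.8074 = 74.447 ms/bit, so 1/b = 13.432 bits/s.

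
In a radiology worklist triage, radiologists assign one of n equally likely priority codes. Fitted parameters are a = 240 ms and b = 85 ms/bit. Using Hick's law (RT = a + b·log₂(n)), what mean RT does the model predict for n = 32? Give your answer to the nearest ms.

log₂(32) = 5 bits, so RT = 240 + 85 × 5 ≈ 665.000 ms.

665 ms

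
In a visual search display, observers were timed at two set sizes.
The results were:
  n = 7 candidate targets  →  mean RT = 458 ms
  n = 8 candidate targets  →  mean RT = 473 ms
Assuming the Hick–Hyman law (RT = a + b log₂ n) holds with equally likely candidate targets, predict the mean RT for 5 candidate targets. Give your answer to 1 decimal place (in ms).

420.2 ms

Fit slope and intercept:
  b = (473 − 458) / (log₂ 8 − log₂ 7) = 15 / (3 − 2.8074) = 77.863 ms/bit
  a = 458 − 77.863 × 2.8074 = 239.410 ms
Then RT(5) = 239.410 + 77.863 × log₂ 5 = 239.410 + 77.863 × 2.3219 ≈ 420.203 ms.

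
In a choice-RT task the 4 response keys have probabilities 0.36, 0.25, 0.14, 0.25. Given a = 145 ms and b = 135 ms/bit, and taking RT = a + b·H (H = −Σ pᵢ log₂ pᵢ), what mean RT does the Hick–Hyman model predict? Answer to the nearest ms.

405 ms

Entropy contributions −pᵢ log₂ pᵢ: 0.5306, 0.5000, 0.3971, 0.5000; sum H = 1.9277 bits.
RT = a + bH = 145 + 135·1.9277 = 405.24 ms.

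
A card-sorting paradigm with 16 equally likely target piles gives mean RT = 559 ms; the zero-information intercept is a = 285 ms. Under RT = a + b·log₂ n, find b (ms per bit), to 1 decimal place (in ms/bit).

68.5 ms/bit

log₂(16) = 4 bits.
b = (RT − a)/log₂ n = (559 − 285) / 4 = 68.500 ms/bit.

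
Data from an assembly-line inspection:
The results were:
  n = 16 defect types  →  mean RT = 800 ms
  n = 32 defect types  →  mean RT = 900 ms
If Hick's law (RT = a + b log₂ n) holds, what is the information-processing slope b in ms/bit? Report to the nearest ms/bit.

100 ms/bit

The slope on a log₂ axis is (900 − 800) / (5 − 4) = 100 ms/bit.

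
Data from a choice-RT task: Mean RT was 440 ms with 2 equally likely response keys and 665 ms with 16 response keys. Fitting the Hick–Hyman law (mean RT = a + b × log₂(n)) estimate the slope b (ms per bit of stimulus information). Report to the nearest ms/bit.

The slope on a log₂ axis is (665 − 440) / (4 − 1) = 75 ms/bit.

75 ms/bit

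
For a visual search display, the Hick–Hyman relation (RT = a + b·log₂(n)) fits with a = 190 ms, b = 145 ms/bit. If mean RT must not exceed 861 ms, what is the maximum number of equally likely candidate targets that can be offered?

24

Information budget: (861 − 190)/145 = 4.6276 bits, so n ≤ 2^4.6276 = 24.720 → at most 24.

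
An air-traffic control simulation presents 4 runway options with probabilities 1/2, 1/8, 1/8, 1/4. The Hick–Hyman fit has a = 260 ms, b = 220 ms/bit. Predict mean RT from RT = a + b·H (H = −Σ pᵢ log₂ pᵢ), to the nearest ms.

H = −Σ pᵢ log₂ pᵢ = 0.5·1 + 0.125·3 + 0.125·3 + 0.25·2 = 1.750 bits.
RT = 260 + 220 × 1.750 = 645.00 ms.

645 ms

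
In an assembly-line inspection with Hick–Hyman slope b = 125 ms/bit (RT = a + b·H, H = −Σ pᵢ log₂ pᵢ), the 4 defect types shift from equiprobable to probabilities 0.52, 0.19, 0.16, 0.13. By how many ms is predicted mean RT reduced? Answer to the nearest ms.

Equiprobable entropy H₀ = log₂ 4 = 2.0000 bits.
Skewed entropy H = −Σ pᵢ log₂ pᵢ = 1.7515 bits.
ΔRT = b·(H₀ − H) = 125 × 0.2485 = 31.07 ms.

31 ms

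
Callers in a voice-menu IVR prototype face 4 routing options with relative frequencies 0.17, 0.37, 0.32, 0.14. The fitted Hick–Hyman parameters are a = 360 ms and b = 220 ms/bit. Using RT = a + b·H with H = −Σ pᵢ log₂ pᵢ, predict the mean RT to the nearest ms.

H = 0.17·log₂(1/0.17) + 0.37·log₂(1/0.37) + 0.32·log₂(1/0.32) + 0.14·log₂(1/0.14) = 1.8885 bits.
RT = 360 + 220 × 1.8885 = 775.46 ms.

775 ms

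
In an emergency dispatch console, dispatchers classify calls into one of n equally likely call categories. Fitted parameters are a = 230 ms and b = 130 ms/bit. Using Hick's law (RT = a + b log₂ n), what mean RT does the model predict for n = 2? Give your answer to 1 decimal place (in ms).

log₂(2) = 1 bits, so RT = 230 + 130 × 1 ≈ 360.000 ms.

360.0 ms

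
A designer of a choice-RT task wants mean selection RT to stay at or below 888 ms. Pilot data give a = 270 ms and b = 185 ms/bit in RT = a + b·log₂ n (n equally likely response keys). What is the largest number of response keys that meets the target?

185·log₂ n ≤ 888 − 270 = 618, giving log₂ n ≤ 3.3405 and n ≤ 10.130. The largest whole number is 10.

10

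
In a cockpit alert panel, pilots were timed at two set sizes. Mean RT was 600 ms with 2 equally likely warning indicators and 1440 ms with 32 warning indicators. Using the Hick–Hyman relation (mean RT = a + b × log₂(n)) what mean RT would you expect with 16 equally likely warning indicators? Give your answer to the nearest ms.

1230 ms

With log₂ n on the abscissa the relation is linear; from the two conditions:
  b = (1440 − 600) / (log₂ 32 − log₂ 2) = 840 / (5 − 1) = 210 ms/bit
  a = 600 − 210 × 1 = 390 ms
Then RT(16) = 390 + 210 × log₂ 16 = 390 + 210 × 4 ≈ 1230.000 ms.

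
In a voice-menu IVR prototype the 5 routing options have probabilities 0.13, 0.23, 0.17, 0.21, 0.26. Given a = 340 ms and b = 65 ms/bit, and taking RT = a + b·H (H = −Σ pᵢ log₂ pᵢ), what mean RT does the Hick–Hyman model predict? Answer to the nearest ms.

488 ms

Entropy contributions −pᵢ log₂ pᵢ: 0.3826, 0.4877, 0.4346, 0.4728, 0.5053; sum H = 2.2830 bits.
RT = a + bH = 340 + 65·2.2830 = 488.40 ms.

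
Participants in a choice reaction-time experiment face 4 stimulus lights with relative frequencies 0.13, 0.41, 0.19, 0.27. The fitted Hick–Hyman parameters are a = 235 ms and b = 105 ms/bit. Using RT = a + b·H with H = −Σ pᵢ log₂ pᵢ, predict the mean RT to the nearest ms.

432 ms

Entropy contributions −pᵢ log₂ pᵢ: 0.3826, 0.5274, 0.4552, 0.5100; sum H = 1.8753 bits.
RT = a + bH = 235 + 105·1.8753 = 431.90 ms.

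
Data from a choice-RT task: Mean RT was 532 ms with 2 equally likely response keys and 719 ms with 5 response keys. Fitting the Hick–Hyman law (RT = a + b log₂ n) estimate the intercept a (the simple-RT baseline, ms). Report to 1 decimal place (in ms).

b = (RT₂ − RT₁)/(log₂ n₂ − log₂ n₁) = (719 − 532)/(2.3219 − 1) = 141.460 ms/bit.
a = RT₁ − b·log₂ n₁ = 532 − 141.460 × 1 = 390.540 ms.

390.5 ms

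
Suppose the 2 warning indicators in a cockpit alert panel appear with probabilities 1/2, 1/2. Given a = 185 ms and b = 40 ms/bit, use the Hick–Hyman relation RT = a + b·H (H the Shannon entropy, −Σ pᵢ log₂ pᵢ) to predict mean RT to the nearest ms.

225 ms

H = −Σ pᵢ log₂ pᵢ = 0.5·1 + 0.5·1 = 1.000 bits.
RT = 185 + 40 × 1.000 = 225.00 ms.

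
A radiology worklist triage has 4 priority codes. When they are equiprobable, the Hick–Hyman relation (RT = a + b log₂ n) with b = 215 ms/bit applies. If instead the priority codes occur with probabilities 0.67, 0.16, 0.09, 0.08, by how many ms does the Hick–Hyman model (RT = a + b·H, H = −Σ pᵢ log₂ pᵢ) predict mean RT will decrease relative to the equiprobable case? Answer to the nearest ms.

126 ms

The RT saving is b·ΔH. Equiprobable H₀ = log₂(4) = 2.0000 bits; with the given probabilities H = 1.4143 bits.
b·(H₀ − H) = 215 × (2.0000 − 1.4143) = 125.93 ms.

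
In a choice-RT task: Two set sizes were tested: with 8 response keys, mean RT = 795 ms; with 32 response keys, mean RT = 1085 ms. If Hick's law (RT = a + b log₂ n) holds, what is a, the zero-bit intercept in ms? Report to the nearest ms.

360 ms

The slope on a log₂ axis is (1085 − 795) / (5 − 3) = 145 ms/bit.
Intercept: a = 795 − 145·log₂(8) = 360.000 ms.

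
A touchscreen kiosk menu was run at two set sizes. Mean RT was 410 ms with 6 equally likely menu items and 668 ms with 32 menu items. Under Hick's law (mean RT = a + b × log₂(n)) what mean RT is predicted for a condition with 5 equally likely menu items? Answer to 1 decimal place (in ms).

With log₂ n on the abscissa the relation is linear; from the two conditions:
  b = (668 − 410) / (log₂ 32 − log₂ 6) = 258 / (5 − 2.5850) = 106.831 ms/bit
  a = 410 − 106.831 × 2.5850 = 133.847 ms
Then RT(5) = 133.847 + 106.831 × log₂ 5 = 133.847 + 106.831 × 2.3219 ≈ 381.900 ms.

381.9 ms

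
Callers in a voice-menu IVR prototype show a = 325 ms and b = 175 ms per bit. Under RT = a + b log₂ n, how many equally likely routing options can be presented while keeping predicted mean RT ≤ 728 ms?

4

Set 325 + 175·log₂ n ≤ 728 → log₂ n ≤ (728 − 325)/175 = 2.3029.
So n ≤ 2^2.3029 = 4.934; the largest integer n is 4.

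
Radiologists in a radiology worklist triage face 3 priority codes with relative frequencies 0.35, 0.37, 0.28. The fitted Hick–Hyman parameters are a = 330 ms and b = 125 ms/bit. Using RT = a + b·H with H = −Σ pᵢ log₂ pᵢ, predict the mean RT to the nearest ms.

527 ms

Entropy contributions −pᵢ log₂ pᵢ: 0.5301, 0.5307, 0.5142; sum H = 1.5751 bits.
RT = a + bH = 330 + 125·1.5751 = 526.88 ms.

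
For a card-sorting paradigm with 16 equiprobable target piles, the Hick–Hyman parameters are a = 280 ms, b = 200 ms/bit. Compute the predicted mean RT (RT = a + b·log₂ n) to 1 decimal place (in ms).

1080.0 ms

log₂(16) = 4 bits, so RT = 280 + 200 × 4 ≈ 1080.000 ms.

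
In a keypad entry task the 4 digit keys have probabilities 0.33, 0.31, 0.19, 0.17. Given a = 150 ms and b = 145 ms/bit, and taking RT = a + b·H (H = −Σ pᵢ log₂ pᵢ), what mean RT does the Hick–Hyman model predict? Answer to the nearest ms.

H = 0.33·log₂(1/0.33) + 0.31·log₂(1/0.31) + 0.19·log₂(1/0.19) + 0.17·log₂(1/0.17) = 1.9414 bits.
RT = 150 + 145 × 1.9414 = 431.51 ms.

432 ms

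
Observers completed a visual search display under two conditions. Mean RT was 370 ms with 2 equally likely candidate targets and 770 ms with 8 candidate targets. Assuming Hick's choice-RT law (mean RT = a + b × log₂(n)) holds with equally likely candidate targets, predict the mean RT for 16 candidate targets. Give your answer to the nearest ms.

RT is linear in log₂ n, so two points fix the line:
  b = (770 − 370) / (log₂ 8 − log₂ 2) = 400 / (3 − 1) = 200 ms/bit
  a = 370 − 200 × 1 = 170 ms
Then RT(16) = 170 + 200 × log₂ 16 = 170 + 200 × 4 ≈ 970.000 ms.

970 ms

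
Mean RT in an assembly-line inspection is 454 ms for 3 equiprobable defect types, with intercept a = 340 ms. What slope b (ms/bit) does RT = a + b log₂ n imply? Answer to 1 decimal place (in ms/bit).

b = (454 − 340) / log₂(3) = 114 / 1.5850 = 71.926 ms/bit.

71.9 ms/bit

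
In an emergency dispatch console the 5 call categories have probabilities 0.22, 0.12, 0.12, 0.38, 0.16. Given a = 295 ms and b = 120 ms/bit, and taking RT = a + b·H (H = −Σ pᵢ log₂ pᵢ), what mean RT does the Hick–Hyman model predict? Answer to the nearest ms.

Entropy contributions −pᵢ log₂ pᵢ: 0.4806, 0.3671, 0.3671, 0.5305, 0.4230; sum H = 2.1682 bits.
RT = a + bH = 295 + 120·2.1682 = 555.18 ms.

555 ms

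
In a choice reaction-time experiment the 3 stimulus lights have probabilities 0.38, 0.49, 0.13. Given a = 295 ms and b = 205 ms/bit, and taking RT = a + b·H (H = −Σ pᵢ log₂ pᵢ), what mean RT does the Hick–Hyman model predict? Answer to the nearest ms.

586 ms

H = 0.38·log₂(1/0.38) + 0.49·log₂(1/0.49) + 0.13·log₂(1/0.13) = 1.4174 bits.
RT = 295 + 205 × 1.4174 = 585.56 ms.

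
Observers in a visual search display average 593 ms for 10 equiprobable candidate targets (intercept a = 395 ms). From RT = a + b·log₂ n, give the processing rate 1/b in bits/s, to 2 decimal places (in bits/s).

16.78 bits/s

Choice component = 593 − 395 = 198 ms over log₂(10) = 3.3219 bits.
b = 198 / 3.3219 = 59.604 ms/bit, so 1/b = 16.777 bits/s.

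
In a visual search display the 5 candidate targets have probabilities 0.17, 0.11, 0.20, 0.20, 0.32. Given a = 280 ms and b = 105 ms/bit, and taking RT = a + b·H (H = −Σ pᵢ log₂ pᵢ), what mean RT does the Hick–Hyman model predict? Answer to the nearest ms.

515 ms

H = 0.17·log₂(1/0.17) + 0.11·log₂(1/0.11) + 0.20·log₂(1/0.20) + 0.20·log₂(1/0.20) + 0.32·log₂(1/0.32) = 2.2397 bits.
RT = 280 + 105 × 2.2397 = 515.17 ms.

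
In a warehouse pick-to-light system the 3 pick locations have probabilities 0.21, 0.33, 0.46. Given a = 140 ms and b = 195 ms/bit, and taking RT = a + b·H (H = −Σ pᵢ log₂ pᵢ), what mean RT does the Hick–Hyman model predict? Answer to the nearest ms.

436 ms

H = 0.21·log₂(1/0.21) + 0.33·log₂(1/0.33) + 0.46·log₂(1/0.46) = 1.5160 bits.
RT = 140 + 195 × 1.5160 = 435.62 ms.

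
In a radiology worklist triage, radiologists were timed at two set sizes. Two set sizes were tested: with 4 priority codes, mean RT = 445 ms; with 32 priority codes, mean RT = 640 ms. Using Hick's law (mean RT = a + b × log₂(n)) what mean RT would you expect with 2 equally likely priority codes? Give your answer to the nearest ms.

380 ms

RT is linear in log₂ n, so two points fix the line:
  b = (640 − 445) / (log₂ 32 − log₂ 4) = 195 / (5 − 2) = 65 ms/bit
  a = 445 − 65 × 2 = 315 ms
Then RT(2) = 315 + 65 × log₂ 2 = 315 + 65 × 1 ≈ 380.000 ms.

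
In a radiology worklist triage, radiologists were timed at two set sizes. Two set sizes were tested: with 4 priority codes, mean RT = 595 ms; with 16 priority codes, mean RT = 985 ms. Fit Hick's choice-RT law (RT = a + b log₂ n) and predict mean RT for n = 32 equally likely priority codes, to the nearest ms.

Fit slope and intercept:
  b = (985 − 595) / (log₂ 16 − log₂ 4) = 390 / (4 − 2) = 195 ms/bit
  a = 595 − 195 × 2 = 205 ms
Then RT(32) = 205 + 195 × log₂ 32 = 205 + 195 × 5 ≈ 1180.000 ms.

1180 ms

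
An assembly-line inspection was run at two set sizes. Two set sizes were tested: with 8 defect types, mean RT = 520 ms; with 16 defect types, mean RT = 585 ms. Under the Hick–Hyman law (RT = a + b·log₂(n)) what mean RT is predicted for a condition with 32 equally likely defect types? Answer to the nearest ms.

RT is linear in log₂ n, so two points fix the line:
  b = (585 − 520) / (log₂ 16 − log₂ 8) = 65 / (4 − 3) = 65 ms/bit
  a = 520 − 65 × 3 = 325 ms
Then RT(32) = 325 + 65 × log₂ 32 = 325 + 65 × 5 ≈ 650.000 ms.

650 ms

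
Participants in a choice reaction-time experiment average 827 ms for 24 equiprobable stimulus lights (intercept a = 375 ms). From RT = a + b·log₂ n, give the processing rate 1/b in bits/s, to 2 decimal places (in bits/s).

Choice component = 827 − 375 = 452 ms over log₂(24) = 4.5850 bits.
b = 452 / 4.5850 = 98.583 ms/bit, so 1/b = 10.144 bits/s.

10.14 bits/s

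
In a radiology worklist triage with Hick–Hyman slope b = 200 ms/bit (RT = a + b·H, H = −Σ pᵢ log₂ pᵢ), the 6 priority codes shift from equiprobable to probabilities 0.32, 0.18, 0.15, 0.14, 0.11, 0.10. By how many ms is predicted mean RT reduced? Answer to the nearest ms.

25 ms

The RT saving is b·ΔH. Equiprobable H₀ = log₂(6) = 2.5850 bits; with the given probabilities H = 2.4615 bits.
b·(H₀ − H) = 200 × (2.5850 − 2.4615) = 24.70 ms.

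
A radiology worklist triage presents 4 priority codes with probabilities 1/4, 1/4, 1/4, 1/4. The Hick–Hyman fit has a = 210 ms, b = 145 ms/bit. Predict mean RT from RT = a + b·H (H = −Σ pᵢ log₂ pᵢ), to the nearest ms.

Each term −pᵢ log₂ pᵢ: 0.25·2 + 0.25·2 + 0.25·2 + 0.25·2; summed, H = 2.000 bits.
Mean RT = a + bH = 210 + 145·2.000 = 500.00 ms.

500 ms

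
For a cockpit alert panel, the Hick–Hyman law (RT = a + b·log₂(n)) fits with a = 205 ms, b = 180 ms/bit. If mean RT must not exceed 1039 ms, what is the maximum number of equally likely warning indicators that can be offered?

Set 205 + 180·log₂ n ≤ 1039 → log₂ n ≤ (1039 − 205)/180 = 4.6333.
So n ≤ 2^4.6333 = 24.818; the largest integer n is 24.

24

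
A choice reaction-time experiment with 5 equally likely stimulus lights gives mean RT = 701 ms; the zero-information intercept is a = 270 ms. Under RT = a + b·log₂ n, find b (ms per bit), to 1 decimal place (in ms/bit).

log₂(5) = 2.3219 bits.
b = (RT − a)/log₂ n = (701 − 270) / 2.3219 = 185.622 ms/bit.

185.6 ms/bit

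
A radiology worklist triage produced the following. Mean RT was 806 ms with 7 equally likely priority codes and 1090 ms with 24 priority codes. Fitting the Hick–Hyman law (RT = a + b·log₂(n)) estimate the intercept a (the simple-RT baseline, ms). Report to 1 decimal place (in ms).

Slope: b = (1090 − 806) / (log₂ 24 − log₂ 7) = 284/1.7776 = 159.765 ms/bit.
a = RT₁ − b·log₂ n₁ = 806 − 159.765 × 2.8074 = 357.482 ms.

357.5 ms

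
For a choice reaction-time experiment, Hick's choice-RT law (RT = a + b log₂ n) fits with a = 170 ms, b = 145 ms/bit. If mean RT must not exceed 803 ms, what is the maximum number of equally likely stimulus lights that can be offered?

Set 170 + 145·log₂ n ≤ 803 → log₂ n ≤ (803 − 170)/145 = 4.3655.
So n ≤ 2^4.3655 = 20.613; the largest integer n is 20.

20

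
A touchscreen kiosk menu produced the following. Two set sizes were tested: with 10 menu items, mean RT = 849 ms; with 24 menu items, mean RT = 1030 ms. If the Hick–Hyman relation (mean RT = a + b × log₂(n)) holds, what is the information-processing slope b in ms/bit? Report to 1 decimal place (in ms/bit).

The slope on a log₂ axis is (1030 − 849) / (4.5850 − 3.3219) = 143.306 ms/bit.

143.3 ms/bit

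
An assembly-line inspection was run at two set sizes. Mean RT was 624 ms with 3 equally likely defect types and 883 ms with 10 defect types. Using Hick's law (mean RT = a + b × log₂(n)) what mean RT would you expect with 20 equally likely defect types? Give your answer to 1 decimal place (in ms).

RT is linear in log₂ n, so two points fix the line:
  b = (883 − 624) / (log₂ 10 − log₂ 3) = 259 / (3.3219 − 1.5850) = 149.111 ms/bit
  a = 624 − 149.111 × 1.5850 = 387.665 ms
Then RT(20) = 387.665 + 149.111 × log₂ 20 = 387.665 + 149.111 × 4.3219 ≈ 1032.111 ms.

1032.1 ms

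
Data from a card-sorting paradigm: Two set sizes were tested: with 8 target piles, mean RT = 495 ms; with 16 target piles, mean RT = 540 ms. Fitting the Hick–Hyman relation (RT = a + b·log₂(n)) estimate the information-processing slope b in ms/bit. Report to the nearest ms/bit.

45 ms/bit

Slope: b = (540 − 495) / (log₂ 16 − log₂ 8) = 45/1.0000 = 45 ms/bit.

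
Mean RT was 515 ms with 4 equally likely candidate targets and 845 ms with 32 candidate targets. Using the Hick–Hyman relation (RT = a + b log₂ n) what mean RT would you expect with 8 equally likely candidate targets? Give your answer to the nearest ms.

625 ms

Solve the two-equation system in a and b:
  b = (845 − 515) / (log₂ 32 − log₂ 4) = 330 / (5 − 2) = 110 ms/bit
  a = 515 − 110 × 2 = 295 ms
Then RT(8) = 295 + 110 × log₂ 8 = 295 + 110 × 3 ≈ 625.000 ms.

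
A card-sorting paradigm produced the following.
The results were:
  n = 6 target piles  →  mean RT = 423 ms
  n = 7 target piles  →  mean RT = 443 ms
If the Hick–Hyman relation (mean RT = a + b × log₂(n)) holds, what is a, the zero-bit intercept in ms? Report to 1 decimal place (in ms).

Slope: b = (443 − 423) / (log₂ 7 − log₂ 6) = 20/0.2224 = 89.931 ms/bit.
Intercept: a = 423 − 89.931·log₂(6) = 190.531 ms.

190.5 ms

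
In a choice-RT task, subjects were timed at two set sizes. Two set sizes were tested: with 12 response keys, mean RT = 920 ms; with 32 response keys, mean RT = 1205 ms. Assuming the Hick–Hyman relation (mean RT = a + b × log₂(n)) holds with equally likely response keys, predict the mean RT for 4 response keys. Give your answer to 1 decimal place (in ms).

600.8 ms

Solve the two-equation system in a and b:
  b = (1205 − 920) / (log₂ 32 − log₂ 12) = 285 / (5 − 3.5850) = 201.408 ms/bit
  a = 920 − 201.408 × 3.5850 = 197.960 ms
Then RT(4) = 197.960 + 201.408 × log₂ 4 = 197.960 + 201.408 × 2 ≈ 600.776 ms.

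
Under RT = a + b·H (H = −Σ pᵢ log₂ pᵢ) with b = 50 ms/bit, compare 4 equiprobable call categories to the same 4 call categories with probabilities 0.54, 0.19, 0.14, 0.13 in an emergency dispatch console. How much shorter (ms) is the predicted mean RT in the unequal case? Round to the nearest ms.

14 ms

The RT saving is b·ΔH. Equiprobable H₀ = log₂(4) = 2.0000 bits; with the given probabilities H = 1.7150 bits.
b·(H₀ − H) = 50 × (2.0000 − 1.7150) = 14.25 ms.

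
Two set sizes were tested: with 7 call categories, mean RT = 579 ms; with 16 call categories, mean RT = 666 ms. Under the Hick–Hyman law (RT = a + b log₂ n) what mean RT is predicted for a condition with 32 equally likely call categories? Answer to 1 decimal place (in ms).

RT is linear in log₂ n, so two points fix the line:
  b = (666 − 579) / (log₂ 16 − log₂ 7) = 87 / (4 − 2.8074) = 72.947 ms/bit
  a = 579 − 72.947 × 2.8074 = 374.212 ms
Then RT(32) = 374.212 + 72.947 × log₂ 32 = 374.212 + 72.947 × 5 ≈ 738.947 ms.

738.9 ms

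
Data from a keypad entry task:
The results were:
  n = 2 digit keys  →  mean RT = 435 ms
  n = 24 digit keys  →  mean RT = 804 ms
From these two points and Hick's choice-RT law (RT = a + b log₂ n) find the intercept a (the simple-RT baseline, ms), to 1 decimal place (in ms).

332.1 ms

b = (RT₂ − RT₁)/(log₂ n₂ − log₂ n₁) = (804 − 435)/(4.5850 − 1) = 102.930 ms/bit.
a = RT₁ − b·log₂ n₁ = 435 − 102.930 × 1 = 332.070 ms.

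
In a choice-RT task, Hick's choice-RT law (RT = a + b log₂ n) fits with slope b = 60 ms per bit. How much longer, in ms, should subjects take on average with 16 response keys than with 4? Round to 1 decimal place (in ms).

Only the slope matters, since a is common to both: ΔRT = b·log₂(n₂/n₁).
log₂(16) − log₂(4) = log₂(16/4) = log₂(4) = 2.
ΔRT = 60 × 2.0000 = 120.000 ms.

120.0 ms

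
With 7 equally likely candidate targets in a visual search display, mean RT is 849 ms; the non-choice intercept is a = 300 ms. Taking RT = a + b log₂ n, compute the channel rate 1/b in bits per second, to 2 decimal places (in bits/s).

Choice component = 849 − 300 = 549 ms over log₂(7) = 2.8074 bits.
b = 549 / 2.8074 = 195.558 ms/bit, so 1/b = 5.114 bits/s.

5.11 bits/s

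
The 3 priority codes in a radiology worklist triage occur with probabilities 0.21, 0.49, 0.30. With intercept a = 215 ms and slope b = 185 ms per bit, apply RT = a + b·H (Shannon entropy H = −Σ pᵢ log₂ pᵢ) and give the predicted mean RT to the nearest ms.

492 ms

H = 0.21·log₂(1/0.21) + 0.49·log₂(1/0.49) + 0.30·log₂(1/0.30) = 1.4982 bits.
RT = 215 + 185 × 1.4982 = 492.17 ms.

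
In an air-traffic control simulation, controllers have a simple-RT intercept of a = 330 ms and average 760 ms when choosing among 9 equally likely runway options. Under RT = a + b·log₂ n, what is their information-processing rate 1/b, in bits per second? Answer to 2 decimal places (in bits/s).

Choice component = 760 − 330 = 430 ms over log₂(9) = 3.1699 bits.
b = 430 / 3.1699 = 135.650 ms/bit, so 1/b = 7.372 bits/s.

7.37 bits/s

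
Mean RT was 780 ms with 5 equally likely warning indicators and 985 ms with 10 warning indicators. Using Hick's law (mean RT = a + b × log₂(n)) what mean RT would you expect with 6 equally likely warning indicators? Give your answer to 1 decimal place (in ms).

With log₂ n on the abscissa the relation is linear; from the two conditions:
  b = (985 − 780) / (log₂ 10 − log₂ 5) = 205 / (3.3219 − 2.3219) = 205.000 ms/bit
  a = 780 − 205.000 × 2.3219 = 304.005 ms
Then RT(6) = 304.005 + 205.000 × log₂ 6 = 304.005 + 205.000 × 2.5850 ≈ 833.922 ms.

833.9 ms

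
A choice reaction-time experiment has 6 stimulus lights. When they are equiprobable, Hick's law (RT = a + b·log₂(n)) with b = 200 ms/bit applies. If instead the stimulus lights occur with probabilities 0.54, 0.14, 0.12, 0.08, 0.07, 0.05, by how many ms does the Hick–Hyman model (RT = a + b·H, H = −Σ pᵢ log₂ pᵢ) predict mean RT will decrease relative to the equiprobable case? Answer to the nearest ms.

113 ms

Equiprobable entropy H₀ = log₂ 6 = 2.5850 bits.
Skewed entropy H = −Σ pᵢ log₂ pᵢ = 2.0204 bits.
ΔRT = b·(H₀ − H) = 200 × 0.5646 = 112.92 ms.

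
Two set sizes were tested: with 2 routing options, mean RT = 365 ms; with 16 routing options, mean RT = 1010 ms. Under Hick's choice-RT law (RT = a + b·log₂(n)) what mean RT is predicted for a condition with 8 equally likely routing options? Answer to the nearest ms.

795 ms

Solve the two-equation system in a and b:
  b = (1010 − 365) / (log₂ 16 − log₂ 2) = 645 / (4 − 1) = 215 ms/bit
  a = 365 − 215 × 1 = 150 ms
Then RT(8) = 150 + 215 × log₂ 8 = 150 + 215 × 3 ≈ 795.000 ms.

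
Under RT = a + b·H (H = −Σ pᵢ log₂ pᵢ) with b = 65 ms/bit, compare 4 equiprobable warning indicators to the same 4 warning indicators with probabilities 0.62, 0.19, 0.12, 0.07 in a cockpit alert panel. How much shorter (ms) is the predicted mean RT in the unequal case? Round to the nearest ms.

The RT saving is b·ΔH. Equiprobable H₀ = log₂(4) = 2.0000 bits; with the given probabilities H = 1.5184 bits.
b·(H₀ − H) = 65 × (2.0000 − 1.5184) = 31.30 ms.

31 ms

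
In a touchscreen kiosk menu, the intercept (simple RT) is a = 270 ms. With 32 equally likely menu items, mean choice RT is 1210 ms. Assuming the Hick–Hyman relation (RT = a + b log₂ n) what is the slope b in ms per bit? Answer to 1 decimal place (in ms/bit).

188.0 ms/bit

b = (1210 − 270) / log₂(32) = 940 / 5 = 188.000 ms/bit.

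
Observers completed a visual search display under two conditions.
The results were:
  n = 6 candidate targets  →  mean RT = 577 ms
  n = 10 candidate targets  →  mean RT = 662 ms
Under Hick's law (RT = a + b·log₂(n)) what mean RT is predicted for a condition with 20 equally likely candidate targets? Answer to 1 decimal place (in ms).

777.3 ms

Solve the two-equation system in a and b:
  b = (662 − 577) / (log₂ 10 − log₂ 6) = 85 / (3.3219 − 2.5850) = 115.338 ms/bit
  a = 577 − 115.338 × 2.5850 = 278.856 ms
Then RT(20) = 278.856 + 115.338 × log₂ 20 = 278.856 + 115.338 × 4.3219 ≈ 777.338 ms.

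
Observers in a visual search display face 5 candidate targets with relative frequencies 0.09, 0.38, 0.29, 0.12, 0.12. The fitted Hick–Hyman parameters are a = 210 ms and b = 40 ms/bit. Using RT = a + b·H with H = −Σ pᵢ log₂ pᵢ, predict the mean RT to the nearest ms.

H = 0.09·log₂(1/0.09) + 0.38·log₂(1/0.38) + 0.29·log₂(1/0.29) + 0.12·log₂(1/0.12) + 0.12·log₂(1/0.12) = 2.0951 bits.
RT = 210 + 40 × 2.0951 = 293.81 ms.

294 ms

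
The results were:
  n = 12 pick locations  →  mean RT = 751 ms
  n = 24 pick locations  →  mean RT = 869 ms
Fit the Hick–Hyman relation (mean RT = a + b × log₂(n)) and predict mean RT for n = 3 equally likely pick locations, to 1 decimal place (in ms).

515.0 ms

Solve the two-equation system in a and b:
  b = (869 − 751) / (log₂ 24 − log₂ 12) = 118 / (4.5850 − 3.5850) = 118.000 ms/bit
  a = 751 − 118.000 × 3.5850 = 327.974 ms
Then RT(3) = 327.974 + 118.000 × log₂ 3 = 327.974 + 118.000 × 1.5850 ≈ 515.000 ms.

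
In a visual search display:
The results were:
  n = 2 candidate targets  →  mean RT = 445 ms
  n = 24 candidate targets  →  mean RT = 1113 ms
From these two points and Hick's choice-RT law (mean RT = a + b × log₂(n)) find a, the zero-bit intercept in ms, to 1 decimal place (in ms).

258.7 ms

Slope: b = (1113 − 445) / (log₂ 24 − log₂ 2) = 668/3.5850 = 186.334 ms/bit.
Intercept: a = 445 − 186.334·log₂(2) = 258.666 ms.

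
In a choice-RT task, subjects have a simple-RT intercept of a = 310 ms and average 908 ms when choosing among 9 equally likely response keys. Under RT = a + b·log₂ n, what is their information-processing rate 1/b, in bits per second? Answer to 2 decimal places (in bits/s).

5.30 bits/s

Choice component = 908 − 310 = 598 ms over log₂(9) = 3.1699 bits.
b = 598 / 3.1699 = 188.648 ms/bit, so 1/b = 5.301 bits/s.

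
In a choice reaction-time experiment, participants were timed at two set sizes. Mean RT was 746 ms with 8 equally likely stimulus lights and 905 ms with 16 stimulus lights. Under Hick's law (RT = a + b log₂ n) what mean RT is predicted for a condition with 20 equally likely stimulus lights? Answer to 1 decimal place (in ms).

956.2 ms

RT is linear in log₂ n, so two points fix the line:
  b = (905 − 746) / (log₂ 16 − log₂ 8) = 159 / (4 − 3) = 159.000 ms/bit
  a = 746 − 159.000 × 3 = 269.000 ms
Then RT(20) = 269.000 + 159.000 × log₂ 20 = 269.000 + 159.000 × 4.3219 ≈ 956.187 ms.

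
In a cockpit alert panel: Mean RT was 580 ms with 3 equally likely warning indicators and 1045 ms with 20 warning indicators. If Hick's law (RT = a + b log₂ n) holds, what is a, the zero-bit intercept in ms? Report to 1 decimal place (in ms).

310.7 ms

b = (RT₂ − RT₁)/(log₂ n₂ − log₂ n₁) = (1045 − 580)/(4.3219 − 1.5850) = 169.896 ms/bit.
Intercept: a = 580 − 169.896·log₂(3) = 310.721 ms.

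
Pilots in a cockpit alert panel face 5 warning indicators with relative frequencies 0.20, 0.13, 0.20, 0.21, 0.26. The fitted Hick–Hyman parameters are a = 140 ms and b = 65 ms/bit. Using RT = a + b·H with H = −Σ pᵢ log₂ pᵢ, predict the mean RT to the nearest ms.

Entropy contributions −pᵢ log₂ pᵢ: 0.4644, 0.3826, 0.4644, 0.4728, 0.5053; sum H = 2.2895 bits.
RT = a + bH = 140 + 65·2.2895 = 288.82 ms.

289 ms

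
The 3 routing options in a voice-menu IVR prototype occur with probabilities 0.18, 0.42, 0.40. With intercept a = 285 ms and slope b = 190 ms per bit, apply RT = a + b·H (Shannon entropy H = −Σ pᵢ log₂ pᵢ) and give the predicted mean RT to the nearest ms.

Entropy contributions −pᵢ log₂ pᵢ: 0.4453, 0.5256, 0.5288; sum H = 1.4997 bits.
RT = a + bH = 285 + 190·1.4997 = 569.95 ms.

570 ms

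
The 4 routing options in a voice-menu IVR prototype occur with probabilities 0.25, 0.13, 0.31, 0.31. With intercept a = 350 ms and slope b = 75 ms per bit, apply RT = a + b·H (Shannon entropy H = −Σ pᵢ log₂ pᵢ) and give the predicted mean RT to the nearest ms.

Entropy contributions −pᵢ log₂ pᵢ: 0.5000, 0.3826, 0.5238, 0.5238; sum H = 1.9302 bits.
RT = a + bH = 350 + 75·1.9302 = 494.77 ms.

495 ms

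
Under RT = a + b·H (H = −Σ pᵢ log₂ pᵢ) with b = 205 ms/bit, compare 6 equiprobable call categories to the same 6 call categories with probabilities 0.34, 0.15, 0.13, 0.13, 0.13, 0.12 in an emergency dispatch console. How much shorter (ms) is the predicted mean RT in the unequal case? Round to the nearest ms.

Equiprobable entropy H₀ = log₂ 6 = 2.5850 bits.
Skewed entropy H = −Σ pᵢ log₂ pᵢ = 2.4547 bits.
ΔRT = b·(H₀ − H) = 205 × 0.1302 = 26.70 ms.

27 ms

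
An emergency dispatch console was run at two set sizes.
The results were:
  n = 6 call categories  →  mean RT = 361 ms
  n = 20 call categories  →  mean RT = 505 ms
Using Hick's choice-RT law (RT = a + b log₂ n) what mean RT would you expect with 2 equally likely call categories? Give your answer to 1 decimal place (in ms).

229.6 ms

With log₂ n on the abscissa the relation is linear; from the two conditions:
  b = (505 − 361) / (log₂ 20 − log₂ 6) = 144 / (4.3219 − 2.5850) = 82.903 ms/bit
  a = 361 − 82.903 × 2.5850 = 146.698 ms
Then RT(2) = 146.698 + 82.903 × log₂ 2 = 146.698 + 82.903 × 1 ≈ 229.602 ms.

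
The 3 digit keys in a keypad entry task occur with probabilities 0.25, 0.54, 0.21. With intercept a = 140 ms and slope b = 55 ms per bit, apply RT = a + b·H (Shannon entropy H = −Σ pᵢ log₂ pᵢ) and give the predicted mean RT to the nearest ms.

220 ms

H = 0.25·log₂(1/0.25) + 0.54·log₂(1/0.54) + 0.21·log₂(1/0.21) = 1.4529 bits.
RT = 140 + 55 × 1.4529 = 219.91 ms.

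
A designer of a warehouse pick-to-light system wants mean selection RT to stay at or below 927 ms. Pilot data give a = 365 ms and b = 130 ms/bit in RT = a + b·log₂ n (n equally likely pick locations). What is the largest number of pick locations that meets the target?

130·log₂ n ≤ 927 − 365 = 562, giving log₂ n ≤ 4.3231 and n ≤ 20.016. The largest whole number is 20.

20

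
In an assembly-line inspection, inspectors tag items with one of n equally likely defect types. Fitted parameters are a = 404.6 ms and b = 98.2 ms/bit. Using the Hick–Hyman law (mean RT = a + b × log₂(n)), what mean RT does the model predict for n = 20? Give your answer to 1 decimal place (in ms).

log₂(20) = 4.3219 bits, so RT = 404.6 + 98.2 × 4.3219 ≈ 829.013 ms.

829.0 ms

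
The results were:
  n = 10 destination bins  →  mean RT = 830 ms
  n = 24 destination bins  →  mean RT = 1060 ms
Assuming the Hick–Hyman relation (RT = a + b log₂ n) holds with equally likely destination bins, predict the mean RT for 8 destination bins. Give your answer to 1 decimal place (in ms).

771.4 ms

RT is linear in log₂ n, so two points fix the line:
  b = (1060 − 830) / (log₂ 24 − log₂ 10) = 230 / (4.5850 − 3.3219) = 182.101 ms/bit
  a = 830 − 182.101 × 3.3219 = 225.073 ms
Then RT(8) = 225.073 + 182.101 × log₂ 8 = 225.073 + 182.101 × 3 ≈ 771.377 ms.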